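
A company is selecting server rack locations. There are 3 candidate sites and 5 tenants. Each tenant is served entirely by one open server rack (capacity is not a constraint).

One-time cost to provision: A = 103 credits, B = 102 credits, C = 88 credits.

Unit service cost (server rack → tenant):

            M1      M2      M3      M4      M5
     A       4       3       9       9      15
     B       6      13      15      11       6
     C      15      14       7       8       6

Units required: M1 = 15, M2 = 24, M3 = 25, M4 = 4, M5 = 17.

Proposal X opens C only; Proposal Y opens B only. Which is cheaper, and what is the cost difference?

Proposal X is cheaper by 67.

Proposal X: {C}: M1→C 15·15=225, M2→C 14·24=336, M3→C 7·25=175, M4→C 8·4=32, M5→C 6·17=102. Service 870; fixed 88; total 958.
Proposal Y: {B}: M1→B 6·15=90, M2→B 13·24=312, M3→B 15·25=375, M4→B 11·4=44, M5→B 6·17=102. Service 923; fixed 102; total 1025.
Difference: |958 − 1025| = 67.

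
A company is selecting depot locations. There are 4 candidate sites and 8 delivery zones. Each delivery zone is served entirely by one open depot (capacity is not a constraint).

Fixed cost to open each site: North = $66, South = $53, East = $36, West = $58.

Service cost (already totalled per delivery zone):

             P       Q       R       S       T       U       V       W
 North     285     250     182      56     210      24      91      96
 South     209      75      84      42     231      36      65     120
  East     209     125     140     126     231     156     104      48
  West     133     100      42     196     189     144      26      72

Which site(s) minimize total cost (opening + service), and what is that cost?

For any fixed open set, each delivery zone goes to its cheapest open site; total = fixed + service.
{South, West}: P→West 133, Q→South 75, R→West 42, S→South 42, T→West 189, U→South 36, V→West 26, W→West 72. Service 615; fixed 111; total 726.
{South, East, West}: P→West 133, Q→South 75, R→West 42, S→South 42, T→West 189, U→South 36, V→West 26, W→East 48. Service 591; fixed 147; total 738.
{North, West}: service 642 + fixed 124 = 766
{North, South, East, West}: P→West 133, Q→South 75, R→West 42, S→South 42, T→West 189, U→North 24, V→West 26, W→East 48. Service 579; fixed 213; total 792.
No other subset beats 726.

Open South and West; minimum total cost 726.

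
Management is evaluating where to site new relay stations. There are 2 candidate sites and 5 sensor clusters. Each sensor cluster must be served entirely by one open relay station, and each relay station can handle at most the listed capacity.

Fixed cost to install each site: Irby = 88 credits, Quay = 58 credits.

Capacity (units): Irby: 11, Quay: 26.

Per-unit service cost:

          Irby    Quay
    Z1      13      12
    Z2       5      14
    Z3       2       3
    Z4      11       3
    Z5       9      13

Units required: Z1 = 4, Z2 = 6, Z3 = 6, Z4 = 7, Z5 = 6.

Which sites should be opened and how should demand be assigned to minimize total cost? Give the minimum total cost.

Minimum total cost: 341

Open {Irby, Quay}: Z1→Quay 12·4=48, Z2→Irby 5·6=30, Z3→Quay 3·6=18, Z4→Quay 3·7=21, Z5→Quay 13·6=78.
Loads: Irby carries 6/11, Quay carries 23/26. Service 195; fixed 146; total 341.
Next best feasible plan costs 345.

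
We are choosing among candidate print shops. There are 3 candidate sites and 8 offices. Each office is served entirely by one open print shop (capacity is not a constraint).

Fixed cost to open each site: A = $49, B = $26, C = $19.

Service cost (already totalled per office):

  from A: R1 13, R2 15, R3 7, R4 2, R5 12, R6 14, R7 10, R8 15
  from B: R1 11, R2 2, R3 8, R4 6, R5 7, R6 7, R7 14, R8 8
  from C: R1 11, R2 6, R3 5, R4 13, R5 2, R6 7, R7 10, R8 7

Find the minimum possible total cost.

Minimum total cost: 80

For any fixed open set, each office goes to its cheapest open site; total = fixed + service.
{C}: R1→C 11, R2→C 6, R3→C 5, R4→C 13, R5→C 2, R6→C 7, R7→C 10, R8→C 7. Service 61; fixed 19; total 80.
{B}: service 63 + fixed 26 = 89
{B, C}: service 50 + fixed 45 = 95
{A, B, C}: service 46 + fixed 94 = 140
No other subset beats 80.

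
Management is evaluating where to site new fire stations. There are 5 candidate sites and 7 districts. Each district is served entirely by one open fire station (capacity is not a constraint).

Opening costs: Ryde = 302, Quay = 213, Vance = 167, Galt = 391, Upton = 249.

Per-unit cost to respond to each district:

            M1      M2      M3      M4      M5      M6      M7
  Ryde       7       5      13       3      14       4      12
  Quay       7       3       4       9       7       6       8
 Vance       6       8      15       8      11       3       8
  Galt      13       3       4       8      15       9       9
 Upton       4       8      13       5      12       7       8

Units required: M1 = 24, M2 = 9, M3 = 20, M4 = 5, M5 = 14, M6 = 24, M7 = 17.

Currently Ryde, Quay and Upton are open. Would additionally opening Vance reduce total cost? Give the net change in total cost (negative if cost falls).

Current service cost with {Ryde, Quay, Upton}: 548.
Adding Vance: each district re-picks its cheapest; new service cost 524, saving 24.
Extra fixed cost: 167. Net change = 167 − 24 = 143.
(Totals: 1312 → 1455.)

No — net change +143 (cost rises by 143).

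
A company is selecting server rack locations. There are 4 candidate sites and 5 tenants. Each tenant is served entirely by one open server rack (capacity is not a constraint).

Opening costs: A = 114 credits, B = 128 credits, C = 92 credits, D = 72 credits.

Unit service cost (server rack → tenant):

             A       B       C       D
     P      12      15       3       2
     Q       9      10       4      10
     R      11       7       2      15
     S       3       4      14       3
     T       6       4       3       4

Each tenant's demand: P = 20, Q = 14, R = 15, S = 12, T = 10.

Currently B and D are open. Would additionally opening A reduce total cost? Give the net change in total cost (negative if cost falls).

No — net change +100 (cost rises by 100).

Current service cost with {B, D}: 361.
Adding A: each tenant re-picks its cheapest; new service cost 347, saving 14.
Extra fixed cost: 114. Net change = 114 − 14 = 100.
(Totals: 561 → 661.)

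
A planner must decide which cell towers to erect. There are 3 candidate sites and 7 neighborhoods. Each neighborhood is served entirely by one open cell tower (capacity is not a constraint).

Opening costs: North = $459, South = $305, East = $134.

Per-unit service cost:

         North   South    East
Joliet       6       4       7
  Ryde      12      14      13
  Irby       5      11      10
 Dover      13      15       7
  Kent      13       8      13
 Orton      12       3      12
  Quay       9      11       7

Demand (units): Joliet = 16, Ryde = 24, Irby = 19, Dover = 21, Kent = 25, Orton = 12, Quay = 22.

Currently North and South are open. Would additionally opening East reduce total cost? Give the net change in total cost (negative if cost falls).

Yes — net change −36 (cost falls by 36).

Current service cost with {North, South}: 1154.
Adding East: each neighborhood re-picks its cheapest; new service cost 984, saving 170.
Extra fixed cost: 134. Net change = 134 − 170 = -36.
(Totals: 1918 → 1882.)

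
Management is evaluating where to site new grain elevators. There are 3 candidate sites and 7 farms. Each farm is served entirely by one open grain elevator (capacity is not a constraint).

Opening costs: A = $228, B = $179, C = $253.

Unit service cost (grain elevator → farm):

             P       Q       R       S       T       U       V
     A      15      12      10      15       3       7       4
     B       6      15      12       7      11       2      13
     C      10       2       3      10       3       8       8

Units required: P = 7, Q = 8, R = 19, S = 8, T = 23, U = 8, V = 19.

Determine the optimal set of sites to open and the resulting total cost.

Open C only; minimum total cost 761.

For any fixed open set, each farm goes to its cheapest open site; total = fixed + service.
{C}: P→C 10·7=70, Q→C 2·8=16, R→C 3·19=57, S→C 10·8=80, T→C 3·23=69, U→C 8·8=64, V→C 8·19=152. Service 508; fixed 253; total 761.
{B, C}: P→B 6·7=42, Q→C 2·8=16, R→C 3·19=57, S→B 7·8=56, T→C 3·23=69, U→B 2·8=16, V→C 8·19=152. Service 408; fixed 432; total 840.
{A, C}: P→C 10·7=70, Q→C 2·8=16, R→C 3·19=57, S→C 10·8=80, T→A 3·23=69, U→A 7·8=56, V→A 4·19=76. Service 424; fixed 481; total 905.
{A, B, C}: service 332 + fixed 660 = 992
(All 7 nonempty subsets were checked; C only is lowest.)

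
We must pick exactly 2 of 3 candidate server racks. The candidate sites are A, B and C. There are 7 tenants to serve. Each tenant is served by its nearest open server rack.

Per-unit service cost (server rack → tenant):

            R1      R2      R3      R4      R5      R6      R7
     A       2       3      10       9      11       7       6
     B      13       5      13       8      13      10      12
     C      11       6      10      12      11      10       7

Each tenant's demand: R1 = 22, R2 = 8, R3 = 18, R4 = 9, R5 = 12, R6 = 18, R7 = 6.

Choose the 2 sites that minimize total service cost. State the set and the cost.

Choose A and B; total service cost 614.

With exactly 2 open, each tenant uses its cheapest among the chosen.
{A, B}: R1→A 2·22=44, R2→A 3·8=24, R3→A 10·18=180, R4→B 8·9=72, R5→A 11·12=132, R6→A 7·18=126, R7→A 6·6=36. Service cost 614.
{A, C}: service cost 623
{B, C}: service cost 888
Among all 3 size-2 choices, {A, B} is lowest.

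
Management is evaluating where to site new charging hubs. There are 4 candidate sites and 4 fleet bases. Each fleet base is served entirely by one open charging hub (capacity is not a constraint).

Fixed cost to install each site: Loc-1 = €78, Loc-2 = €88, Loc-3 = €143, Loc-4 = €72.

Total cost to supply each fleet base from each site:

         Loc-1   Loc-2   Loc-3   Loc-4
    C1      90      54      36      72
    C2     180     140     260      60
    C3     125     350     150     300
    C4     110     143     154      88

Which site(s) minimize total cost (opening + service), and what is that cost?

Open Loc-1 and Loc-4; minimum total cost 495.

For any fixed open set, each fleet base goes to its cheapest open site; total = fixed + service.
{Loc-1, Loc-4}: C1→Loc-4 72, C2→Loc-4 60, C3→Loc-1 125, C4→Loc-4 88. Service 345; fixed 150; total 495.
{Loc-3, Loc-4}: service 334 + fixed 215 = 549
{Loc-1, Loc-2, Loc-4}: C1→Loc-2 54, C2→Loc-4 60, C3→Loc-1 125, C4→Loc-4 88. Service 327; fixed 238; total 565.
{Loc-1, Loc-2, Loc-3, Loc-4}: C1→Loc-3 36, C2→Loc-4 60, C3→Loc-1 125, C4→Loc-4 88. Service 309; fixed 381; total 690.
No other subset beats 495.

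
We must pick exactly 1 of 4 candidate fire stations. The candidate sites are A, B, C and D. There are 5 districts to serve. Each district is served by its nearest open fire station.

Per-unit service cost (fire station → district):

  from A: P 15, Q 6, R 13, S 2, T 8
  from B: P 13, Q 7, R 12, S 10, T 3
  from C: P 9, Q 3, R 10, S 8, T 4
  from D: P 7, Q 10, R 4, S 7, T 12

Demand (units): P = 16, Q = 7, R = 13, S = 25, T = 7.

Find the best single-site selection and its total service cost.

Choose D only; total service cost 493.

With exactly 1 open, each district uses its cheapest among the chosen.
{D}: P→D 7·16=112, Q→D 10·7=70, R→D 4·13=52, S→D 7·25=175, T→D 12·7=84. Service cost 493.
{C}: service cost 523
{A}: service cost 557
Among all 4 size-1 choices, {D} is lowest.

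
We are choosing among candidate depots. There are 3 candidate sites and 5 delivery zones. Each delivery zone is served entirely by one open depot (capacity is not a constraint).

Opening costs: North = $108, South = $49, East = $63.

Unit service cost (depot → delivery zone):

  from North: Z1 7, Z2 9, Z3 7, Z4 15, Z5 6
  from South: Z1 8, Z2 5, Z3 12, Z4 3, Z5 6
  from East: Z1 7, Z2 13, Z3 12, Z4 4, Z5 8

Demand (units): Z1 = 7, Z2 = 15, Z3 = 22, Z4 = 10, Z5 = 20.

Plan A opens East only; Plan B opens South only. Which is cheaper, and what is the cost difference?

Plan A: {East}: Z1→East 7·7=49, Z2→East 13·15=195, Z3→East 12·22=264, Z4→East 4·10=40, Z5→East 8·20=160. Service 708; fixed 63; total 771.
Plan B: {South}: Z1→South 8·7=56, Z2→South 5·15=75, Z3→South 12·22=264, Z4→South 3·10=30, Z5→South 6·20=120. Service 545; fixed 49; total 594.
Difference: |771 − 594| = 177.

Plan B is cheaper by 177.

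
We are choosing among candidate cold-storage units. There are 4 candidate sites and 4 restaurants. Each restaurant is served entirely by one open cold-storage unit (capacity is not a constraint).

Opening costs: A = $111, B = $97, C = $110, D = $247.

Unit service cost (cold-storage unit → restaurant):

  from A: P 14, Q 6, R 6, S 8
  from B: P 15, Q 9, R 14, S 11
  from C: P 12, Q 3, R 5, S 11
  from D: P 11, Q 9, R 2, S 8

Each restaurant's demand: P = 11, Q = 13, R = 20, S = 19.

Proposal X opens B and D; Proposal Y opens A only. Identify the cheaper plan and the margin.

Proposal Y is cheaper by 159.

Proposal X: {B, D}: P→D 11·11=121, Q→B 9·13=117, R→D 2·20=40, S→D 8·19=152. Service 430; fixed 344; total 774.
Proposal Y: {A}: P→A 14·11=154, Q→A 6·13=78, R→A 6·20=120, S→A 8·19=152. Service 504; fixed 111; total 615.
Difference: |774 − 615| = 159.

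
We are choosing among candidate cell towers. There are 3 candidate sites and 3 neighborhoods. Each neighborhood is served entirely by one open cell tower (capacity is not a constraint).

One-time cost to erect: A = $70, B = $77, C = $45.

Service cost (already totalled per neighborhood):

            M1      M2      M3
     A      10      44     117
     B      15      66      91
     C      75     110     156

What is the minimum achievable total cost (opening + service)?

Minimum total cost: 241

For any fixed open set, each neighborhood goes to its cheapest open site; total = fixed + service.
{A}: M1→A 10, M2→A 44, M3→A 117. Service 171; fixed 70; total 241.
{B}: service 172 + fixed 77 = 249
{A, C}: service 171 + fixed 115 = 286
{A, B, C}: M1→A 10, M2→A 44, M3→B 91. Service 145; fixed 192; total 337.
No other subset beats 241.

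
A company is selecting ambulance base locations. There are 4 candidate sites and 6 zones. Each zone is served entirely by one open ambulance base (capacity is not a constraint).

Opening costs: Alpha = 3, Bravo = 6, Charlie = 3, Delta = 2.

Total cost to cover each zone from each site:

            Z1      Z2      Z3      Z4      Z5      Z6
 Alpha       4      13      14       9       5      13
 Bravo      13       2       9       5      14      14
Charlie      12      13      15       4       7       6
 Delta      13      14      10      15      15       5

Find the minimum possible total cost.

For any fixed open set, each zone goes to its cheapest open site; total = fixed + service.
{Alpha, Bravo, Delta}: Z1→Alpha 4, Z2→Bravo 2, Z3→Bravo 9, Z4→Bravo 5, Z5→Alpha 5, Z6→Delta 5. Service 30; fixed 11; total 41.
{Alpha, Bravo, Charlie}: service 30 + fixed 12 = 42
{Alpha, Bravo, Charlie, Delta}: service 29 + fixed 14 = 43
{Delta}: service 72 + fixed 2 = 74
No other subset beats 41.

Minimum total cost: 41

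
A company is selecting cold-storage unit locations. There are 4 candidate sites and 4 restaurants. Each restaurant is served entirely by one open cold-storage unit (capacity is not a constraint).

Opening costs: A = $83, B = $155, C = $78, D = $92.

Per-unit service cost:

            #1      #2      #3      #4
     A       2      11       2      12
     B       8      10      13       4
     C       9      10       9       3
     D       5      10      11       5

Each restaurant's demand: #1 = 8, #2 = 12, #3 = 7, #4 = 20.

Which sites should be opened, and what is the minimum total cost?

Open A and C; minimum total cost 371.

For any fixed open set, each restaurant goes to its cheapest open site; total = fixed + service.
{A, C}: #1→A 2·8=16, #2→C 10·12=120, #3→A 2·7=14, #4→C 3·20=60. Service 210; fixed 161; total 371.
{C}: service 315 + fixed 78 = 393
{A, D}: service 250 + fixed 175 = 425
{A, B, C, D}: service 210 + fixed 408 = 618
No other subset beats 371.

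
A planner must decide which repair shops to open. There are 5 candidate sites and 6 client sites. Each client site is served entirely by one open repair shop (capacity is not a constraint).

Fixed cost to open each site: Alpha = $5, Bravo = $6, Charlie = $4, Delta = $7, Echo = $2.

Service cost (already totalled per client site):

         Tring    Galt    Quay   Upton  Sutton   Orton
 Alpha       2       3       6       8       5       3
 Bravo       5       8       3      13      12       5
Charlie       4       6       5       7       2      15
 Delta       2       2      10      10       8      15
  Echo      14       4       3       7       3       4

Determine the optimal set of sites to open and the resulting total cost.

For any fixed open set, each client site goes to its cheapest open site; total = fixed + service.
{Alpha, Echo}: Tring→Alpha 2, Galt→Alpha 3, Quay→Echo 3, Upton→Echo 7, Sutton→Echo 3, Orton→Alpha 3. Service 21; fixed 7; total 28.
{Charlie, Echo}: service 24 + fixed 6 = 30
{Delta, Echo}: service 21 + fixed 9 = 30
{Alpha, Bravo, Charlie, Delta, Echo}: service 19 + fixed 24 = 43
No other subset beats 28.

Open Alpha and Echo; minimum total cost 28.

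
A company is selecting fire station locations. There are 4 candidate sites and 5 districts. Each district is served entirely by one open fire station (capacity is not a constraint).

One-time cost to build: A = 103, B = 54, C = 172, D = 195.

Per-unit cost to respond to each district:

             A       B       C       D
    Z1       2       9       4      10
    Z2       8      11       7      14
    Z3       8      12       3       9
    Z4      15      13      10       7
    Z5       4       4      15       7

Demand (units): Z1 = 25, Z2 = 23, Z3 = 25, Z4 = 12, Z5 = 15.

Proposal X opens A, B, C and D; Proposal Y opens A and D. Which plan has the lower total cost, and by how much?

Proposal X: {A, B, C, D}: Z1→A 2·25=50, Z2→C 7·23=161, Z3→C 3·25=75, Z4→D 7·12=84, Z5→A 4·15=60. Service 430; fixed 524; total 954.
Proposal Y: {A, D}: Z1→A 2·25=50, Z2→A 8·23=184, Z3→A 8·25=200, Z4→D 7·12=84, Z5→A 4·15=60. Service 578; fixed 298; total 876.
Difference: |954 − 876| = 78.

Proposal Y is cheaper by 78.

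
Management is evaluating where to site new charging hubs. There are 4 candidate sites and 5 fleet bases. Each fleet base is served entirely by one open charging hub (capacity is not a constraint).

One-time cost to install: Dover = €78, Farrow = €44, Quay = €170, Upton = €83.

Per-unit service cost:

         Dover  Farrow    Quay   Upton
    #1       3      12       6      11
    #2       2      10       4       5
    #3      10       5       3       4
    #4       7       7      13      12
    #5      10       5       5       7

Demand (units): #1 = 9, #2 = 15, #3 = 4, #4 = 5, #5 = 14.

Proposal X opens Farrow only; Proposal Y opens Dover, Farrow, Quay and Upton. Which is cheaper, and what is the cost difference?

Proposal X is cheaper by 122.

Proposal X: {Farrow}: #1→Farrow 12·9=108, #2→Farrow 10·15=150, #3→Farrow 5·4=20, #4→Farrow 7·5=35, #5→Farrow 5·14=70. Service 383; fixed 44; total 427.
Proposal Y: {Dover, Farrow, Quay, Upton}: #1→Dover 3·9=27, #2→Dover 2·15=30, #3→Quay 3·4=12, #4→Dover 7·5=35, #5→Farrow 5·14=70. Service 174; fixed 375; total 549.
Difference: |427 − 549| = 122.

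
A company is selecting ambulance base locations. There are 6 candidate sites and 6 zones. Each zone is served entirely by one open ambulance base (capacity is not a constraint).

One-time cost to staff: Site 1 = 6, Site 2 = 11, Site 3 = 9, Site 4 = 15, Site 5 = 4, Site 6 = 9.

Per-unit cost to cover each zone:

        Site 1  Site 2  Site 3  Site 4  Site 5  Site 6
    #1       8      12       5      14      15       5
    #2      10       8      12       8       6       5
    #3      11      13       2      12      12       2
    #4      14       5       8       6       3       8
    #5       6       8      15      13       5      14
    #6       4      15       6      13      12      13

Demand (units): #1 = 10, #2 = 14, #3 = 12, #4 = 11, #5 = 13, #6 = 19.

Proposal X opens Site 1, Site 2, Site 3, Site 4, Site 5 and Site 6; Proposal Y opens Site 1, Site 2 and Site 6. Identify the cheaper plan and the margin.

Proposal X is cheaper by 7.

Proposal X: {Site 1, Site 2, Site 3, Site 4, Site 5, Site 6}: #1→Site 3 5·10=50, #2→Site 6 5·14=70, #3→Site 3 2·12=24, #4→Site 5 3·11=33, #5→Site 5 5·13=65, #6→Site 1 4·19=76. Service 318; fixed 54; total 372.
Proposal Y: {Site 1, Site 2, Site 6}: #1→Site 6 5·10=50, #2→Site 6 5·14=70, #3→Site 6 2·12=24, #4→Site 2 5·11=55, #5→Site 1 6·13=78, #6→Site 1 4·19=76. Service 353; fixed 26; total 379.
Difference: |372 − 379| = 7.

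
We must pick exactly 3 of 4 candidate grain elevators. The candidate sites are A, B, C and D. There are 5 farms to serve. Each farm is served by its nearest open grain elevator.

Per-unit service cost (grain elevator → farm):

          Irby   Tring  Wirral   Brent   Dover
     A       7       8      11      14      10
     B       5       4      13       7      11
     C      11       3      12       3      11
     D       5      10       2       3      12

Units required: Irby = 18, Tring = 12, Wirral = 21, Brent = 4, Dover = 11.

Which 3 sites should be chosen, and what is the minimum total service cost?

Choose A, C and D; total service cost 290.

With exactly 3 open, each farm uses its cheapest among the chosen.
{A, C, D}: Irby→D 5·18=90, Tring→C 3·12=36, Wirral→D 2·21=42, Brent→C 3·4=12, Dover→A 10·11=110. Service cost 290.
{B, C, D}: service cost 301
{A, B, D}: service cost 302
Among all 4 size-3 choices, {A, C, D} is lowest.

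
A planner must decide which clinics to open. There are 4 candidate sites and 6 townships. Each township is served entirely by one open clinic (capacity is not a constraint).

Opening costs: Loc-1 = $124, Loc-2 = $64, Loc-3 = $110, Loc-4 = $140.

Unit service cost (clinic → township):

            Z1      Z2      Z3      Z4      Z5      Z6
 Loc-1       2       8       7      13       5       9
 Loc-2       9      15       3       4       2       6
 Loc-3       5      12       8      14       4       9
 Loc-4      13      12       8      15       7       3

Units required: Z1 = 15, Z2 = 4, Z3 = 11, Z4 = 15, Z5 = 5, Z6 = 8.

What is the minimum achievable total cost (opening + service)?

Minimum total cost: 401

For any fixed open set, each township goes to its cheapest open site; total = fixed + service.
{Loc-1, Loc-2}: Z1→Loc-1 2·15=30, Z2→Loc-1 8·4=32, Z3→Loc-2 3·11=33, Z4→Loc-2 4·15=60, Z5→Loc-2 2·5=10, Z6→Loc-2 6·8=48. Service 213; fixed 188; total 401.
{Loc-2}: Z1→Loc-2 9·15=135, Z2→Loc-2 15·4=60, Z3→Loc-2 3·11=33, Z4→Loc-2 4·15=60, Z5→Loc-2 2·5=10, Z6→Loc-2 6·8=48. Service 346; fixed 64; total 410.
{Loc-2, Loc-3}: service 274 + fixed 174 = 448
{Loc-1, Loc-2, Loc-3, Loc-4}: service 189 + fixed 438 = 627
(All 15 nonempty subsets were checked; Loc-1 and Loc-2 is lowest.)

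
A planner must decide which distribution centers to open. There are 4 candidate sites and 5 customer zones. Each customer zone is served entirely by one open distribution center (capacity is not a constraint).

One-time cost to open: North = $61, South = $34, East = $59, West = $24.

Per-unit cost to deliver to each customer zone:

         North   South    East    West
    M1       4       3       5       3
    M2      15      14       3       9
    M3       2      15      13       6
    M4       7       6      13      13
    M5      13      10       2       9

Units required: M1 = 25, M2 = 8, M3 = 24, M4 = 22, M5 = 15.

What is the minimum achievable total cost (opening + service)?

Minimum total cost: 463

For any fixed open set, each customer zone goes to its cheapest open site; total = fixed + service.
{North, South, East}: M1→South 3·25=75, M2→East 3·8=24, M3→North 2·24=48, M4→South 6·22=132, M5→East 2·15=30. Service 309; fixed 154; total 463.
{North, East, West}: service 331 + fixed 144 = 475
{North, East}: service 356 + fixed 120 = 476
{North, South, East, West}: service 309 + fixed 178 = 487
(All 15 nonempty subsets were checked; North, South and East is lowest.)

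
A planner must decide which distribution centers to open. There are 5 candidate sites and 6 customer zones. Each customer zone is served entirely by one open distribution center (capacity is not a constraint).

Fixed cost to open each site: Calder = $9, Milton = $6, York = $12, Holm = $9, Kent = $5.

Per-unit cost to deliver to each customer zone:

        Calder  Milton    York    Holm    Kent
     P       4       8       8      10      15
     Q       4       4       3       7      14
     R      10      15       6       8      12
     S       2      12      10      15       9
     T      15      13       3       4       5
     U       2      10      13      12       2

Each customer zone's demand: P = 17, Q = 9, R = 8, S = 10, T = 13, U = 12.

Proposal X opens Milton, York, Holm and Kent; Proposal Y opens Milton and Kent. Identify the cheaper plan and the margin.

Proposal X: {Milton, York, Holm, Kent}: P→Milton 8·17=136, Q→York 3·9=27, R→York 6·8=48, S→Kent 9·10=90, T→York 3·13=39, U→Kent 2·12=24. Service 364; fixed 32; total 396.
Proposal Y: {Milton, Kent}: P→Milton 8·17=136, Q→Milton 4·9=36, R→Kent 12·8=96, S→Kent 9·10=90, T→Kent 5·13=65, U→Kent 2·12=24. Service 447; fixed 11; total 458.
Difference: |396 − 458| = 62.

Proposal X is cheaper by 62.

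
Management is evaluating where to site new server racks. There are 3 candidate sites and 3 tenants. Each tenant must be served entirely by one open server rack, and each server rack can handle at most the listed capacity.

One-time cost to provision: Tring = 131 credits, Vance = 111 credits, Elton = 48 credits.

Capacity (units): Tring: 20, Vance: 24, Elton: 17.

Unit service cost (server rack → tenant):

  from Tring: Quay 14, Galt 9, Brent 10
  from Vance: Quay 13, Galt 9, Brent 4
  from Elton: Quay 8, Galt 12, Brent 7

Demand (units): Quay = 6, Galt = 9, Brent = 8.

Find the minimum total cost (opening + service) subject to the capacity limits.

Open {Vance}: Quay→Vance 13·6=78, Galt→Vance 9·9=81, Brent→Vance 4·8=32.
Loads: Vance carries 23/24. Service 191; fixed 111; total 302.
Next best feasible plan costs 320.

Minimum total cost: 302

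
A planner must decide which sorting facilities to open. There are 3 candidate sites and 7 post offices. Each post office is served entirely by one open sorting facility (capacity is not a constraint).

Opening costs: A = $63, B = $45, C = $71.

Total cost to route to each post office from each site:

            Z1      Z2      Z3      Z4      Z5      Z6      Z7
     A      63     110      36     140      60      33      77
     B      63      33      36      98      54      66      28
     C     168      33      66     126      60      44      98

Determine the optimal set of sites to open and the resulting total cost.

Open B only; minimum total cost 423.

For any fixed open set, each post office goes to its cheapest open site; total = fixed + service.
{B}: Z1→B 63, Z2→B 33, Z3→B 36, Z4→B 98, Z5→B 54, Z6→B 66, Z7→B 28. Service 378; fixed 45; total 423.
{A, B}: service 345 + fixed 108 = 453
{B, C}: Z1→B 63, Z2→B 33, Z3→B 36, Z4→B 98, Z5→B 54, Z6→C 44, Z7→B 28. Service 356; fixed 116; total 472.
{A, B, C}: service 345 + fixed 179 = 524
No other subset beats 423.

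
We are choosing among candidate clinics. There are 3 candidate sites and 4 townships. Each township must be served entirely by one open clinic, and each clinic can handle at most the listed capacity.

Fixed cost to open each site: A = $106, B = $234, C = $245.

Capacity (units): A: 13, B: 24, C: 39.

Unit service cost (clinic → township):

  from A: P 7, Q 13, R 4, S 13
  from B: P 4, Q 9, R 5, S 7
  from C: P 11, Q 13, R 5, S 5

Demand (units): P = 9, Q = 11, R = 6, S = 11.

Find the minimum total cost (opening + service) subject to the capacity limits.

Open {C}: P→C 11·9=99, Q→C 13·11=143, R→C 5·6=30, S→C 5·11=55.
Loads: C carries 37/39. Service 327; fixed 245; total 572.
Next best feasible plan costs 642.

Minimum total cost: 572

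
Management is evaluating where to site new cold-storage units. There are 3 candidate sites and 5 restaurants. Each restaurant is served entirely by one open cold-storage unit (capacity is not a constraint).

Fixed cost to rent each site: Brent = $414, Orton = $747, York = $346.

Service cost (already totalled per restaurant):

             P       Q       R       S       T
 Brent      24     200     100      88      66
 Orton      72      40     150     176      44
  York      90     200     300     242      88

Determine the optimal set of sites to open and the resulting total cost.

For any fixed open set, each restaurant goes to its cheapest open site; total = fixed + service.
{Brent}: P→Brent 24, Q→Brent 200, R→Brent 100, S→Brent 88, T→Brent 66. Service 478; fixed 414; total 892.
{Orton}: P→Orton 72, Q→Orton 40, R→Orton 150, S→Orton 176, T→Orton 44. Service 482; fixed 747; total 1229.
{Brent, York}: service 478 + fixed 760 = 1238
{Brent, Orton, York}: service 296 + fixed 1507 = 1803
No other subset beats 892.

Open Brent only; minimum total cost 892.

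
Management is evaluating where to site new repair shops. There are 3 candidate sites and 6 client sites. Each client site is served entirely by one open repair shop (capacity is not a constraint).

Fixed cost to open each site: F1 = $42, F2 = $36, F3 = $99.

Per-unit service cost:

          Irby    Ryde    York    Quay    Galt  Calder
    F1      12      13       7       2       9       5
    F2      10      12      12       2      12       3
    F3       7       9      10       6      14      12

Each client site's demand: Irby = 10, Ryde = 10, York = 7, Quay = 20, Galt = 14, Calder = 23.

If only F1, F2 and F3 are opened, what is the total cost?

Each client site is assigned to its cheapest site among the open ones.
{F1, F2, F3}: Irby→F3 7·10=70, Ryde→F3 9·10=90, York→F1 7·7=49, Quay→F1 2·20=40, Galt→F1 9·14=126, Calder→F2 3·23=69. Service 444; fixed 177; total 621.

Total cost: 621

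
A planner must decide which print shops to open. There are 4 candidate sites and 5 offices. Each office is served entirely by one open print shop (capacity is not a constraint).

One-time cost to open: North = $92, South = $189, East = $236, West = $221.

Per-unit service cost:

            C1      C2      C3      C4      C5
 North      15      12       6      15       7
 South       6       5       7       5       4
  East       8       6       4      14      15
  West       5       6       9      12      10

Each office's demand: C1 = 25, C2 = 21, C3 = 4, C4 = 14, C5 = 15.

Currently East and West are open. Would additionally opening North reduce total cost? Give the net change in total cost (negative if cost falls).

Current service cost with {East, West}: 585.
Adding North: each office re-picks its cheapest; new service cost 540, saving 45.
Extra fixed cost: 92. Net change = 92 − 45 = 47.
(Totals: 1042 → 1089.)

No — net change +47 (cost rises by 47).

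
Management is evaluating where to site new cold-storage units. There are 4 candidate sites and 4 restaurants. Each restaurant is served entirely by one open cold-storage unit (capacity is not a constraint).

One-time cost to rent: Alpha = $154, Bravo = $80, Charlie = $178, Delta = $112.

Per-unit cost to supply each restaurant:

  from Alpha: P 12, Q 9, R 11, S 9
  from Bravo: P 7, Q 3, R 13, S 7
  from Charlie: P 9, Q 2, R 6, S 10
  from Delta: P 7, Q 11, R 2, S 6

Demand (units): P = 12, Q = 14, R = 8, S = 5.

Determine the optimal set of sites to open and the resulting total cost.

Open Bravo only; minimum total cost 345.

For any fixed open set, each restaurant goes to its cheapest open site; total = fixed + service.
{Bravo}: P→Bravo 7·12=84, Q→Bravo 3·14=42, R→Bravo 13·8=104, S→Bravo 7·5=35. Service 265; fixed 80; total 345.
{Bravo, Delta}: P→Bravo 7·12=84, Q→Bravo 3·14=42, R→Delta 2·8=16, S→Delta 6·5=30. Service 172; fixed 192; total 364.
{Delta}: service 284 + fixed 112 = 396
{Alpha, Bravo, Charlie, Delta}: service 158 + fixed 524 = 682
No other subset beats 345.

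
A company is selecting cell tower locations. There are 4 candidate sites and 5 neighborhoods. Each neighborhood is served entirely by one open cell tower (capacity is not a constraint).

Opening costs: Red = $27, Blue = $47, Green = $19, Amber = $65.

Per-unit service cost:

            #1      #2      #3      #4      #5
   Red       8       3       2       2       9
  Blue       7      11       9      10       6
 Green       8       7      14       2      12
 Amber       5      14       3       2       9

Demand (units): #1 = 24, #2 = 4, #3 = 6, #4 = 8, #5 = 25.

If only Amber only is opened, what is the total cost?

Total cost: 500

Each neighborhood is assigned to its cheapest site among the open ones.
{Amber}: #1→Amber 5·24=120, #2→Amber 14·4=56, #3→Amber 3·6=18, #4→Amber 2·8=16, #5→Amber 9·25=225. Service 435; fixed 65; total 500.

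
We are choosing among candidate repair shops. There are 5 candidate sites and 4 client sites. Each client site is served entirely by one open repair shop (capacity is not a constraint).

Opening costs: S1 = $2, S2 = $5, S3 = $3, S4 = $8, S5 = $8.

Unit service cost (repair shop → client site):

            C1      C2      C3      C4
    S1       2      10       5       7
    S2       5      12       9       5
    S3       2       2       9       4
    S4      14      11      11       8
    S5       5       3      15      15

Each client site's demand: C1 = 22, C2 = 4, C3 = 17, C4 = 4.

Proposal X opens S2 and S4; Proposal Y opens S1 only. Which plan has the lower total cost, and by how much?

Proposal Y is cheaper by 141.

Proposal X: {S2, S4}: C1→S2 5·22=110, C2→S4 11·4=44, C3→S2 9·17=153, C4→S2 5·4=20. Service 327; fixed 13; total 340.
Proposal Y: {S1}: C1→S1 2·22=44, C2→S1 10·4=40, C3→S1 5·17=85, C4→S1 7·4=28. Service 197; fixed 2; total 199.
Difference: |340 − 199| = 141.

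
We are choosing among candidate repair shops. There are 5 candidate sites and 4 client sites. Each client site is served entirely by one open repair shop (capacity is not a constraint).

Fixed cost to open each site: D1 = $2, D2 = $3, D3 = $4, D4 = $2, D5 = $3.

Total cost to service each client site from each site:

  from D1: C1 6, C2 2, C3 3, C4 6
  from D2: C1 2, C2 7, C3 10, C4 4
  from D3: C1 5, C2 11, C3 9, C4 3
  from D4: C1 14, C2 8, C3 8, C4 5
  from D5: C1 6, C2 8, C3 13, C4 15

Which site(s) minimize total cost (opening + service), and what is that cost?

Open D1 and D2; minimum total cost 16.

For any fixed open set, each client site goes to its cheapest open site; total = fixed + service.
{D1, D2}: C1→D2 2, C2→D1 2, C3→D1 3, C4→D2 4. Service 11; fixed 5; total 16.
{D1, D2, D4}: service 11 + fixed 7 = 18
{D1}: service 17 + fixed 2 = 19
{D1, D2, D3, D4, D5}: service 10 + fixed 14 = 24
No other subset beats 16.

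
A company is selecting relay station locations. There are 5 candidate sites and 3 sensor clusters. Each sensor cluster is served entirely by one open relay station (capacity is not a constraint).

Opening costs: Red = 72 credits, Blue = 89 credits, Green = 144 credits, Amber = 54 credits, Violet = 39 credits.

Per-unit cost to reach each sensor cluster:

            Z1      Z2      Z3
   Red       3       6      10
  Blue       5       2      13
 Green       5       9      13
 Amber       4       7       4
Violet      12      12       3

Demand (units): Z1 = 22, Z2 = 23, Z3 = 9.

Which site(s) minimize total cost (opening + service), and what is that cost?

Open Blue and Violet; minimum total cost 311.

For any fixed open set, each sensor cluster goes to its cheapest open site; total = fixed + service.
{Blue, Violet}: Z1→Blue 5·22=110, Z2→Blue 2·23=46, Z3→Violet 3·9=27. Service 183; fixed 128; total 311.
{Blue, Amber}: service 170 + fixed 143 = 313
{Red, Blue, Violet}: service 139 + fixed 200 = 339
{Red, Blue, Green, Amber, Violet}: service 139 + fixed 398 = 537
No other subset beats 311.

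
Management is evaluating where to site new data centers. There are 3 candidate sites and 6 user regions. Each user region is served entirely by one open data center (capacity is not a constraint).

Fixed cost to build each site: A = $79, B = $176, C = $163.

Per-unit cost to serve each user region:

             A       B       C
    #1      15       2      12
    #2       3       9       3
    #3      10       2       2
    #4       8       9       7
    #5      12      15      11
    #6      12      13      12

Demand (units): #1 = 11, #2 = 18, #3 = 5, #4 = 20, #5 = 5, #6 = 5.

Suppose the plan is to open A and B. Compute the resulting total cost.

Each user region is assigned to its cheapest site among the open ones.
{A, B}: #1→B 2·11=22, #2→A 3·18=54, #3→B 2·5=10, #4→A 8·20=160, #5→A 12·5=60, #6→A 12·5=60. Service 366; fixed 255; total 621.

Total cost: 621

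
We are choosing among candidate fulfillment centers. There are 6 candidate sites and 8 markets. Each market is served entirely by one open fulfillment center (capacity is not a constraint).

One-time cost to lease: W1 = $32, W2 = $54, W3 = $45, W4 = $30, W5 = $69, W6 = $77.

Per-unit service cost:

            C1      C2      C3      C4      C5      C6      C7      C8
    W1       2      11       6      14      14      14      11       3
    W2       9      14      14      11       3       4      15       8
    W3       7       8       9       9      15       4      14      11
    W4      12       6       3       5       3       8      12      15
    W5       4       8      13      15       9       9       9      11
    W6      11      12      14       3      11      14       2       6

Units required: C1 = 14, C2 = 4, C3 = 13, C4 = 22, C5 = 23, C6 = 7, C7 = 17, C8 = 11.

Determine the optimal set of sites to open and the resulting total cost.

Open W1, W4 and W6; minimum total cost 488.

For any fixed open set, each market goes to its cheapest open site; total = fixed + service.
{W1, W4, W6}: C1→W1 2·14=28, C2→W4 6·4=24, C3→W4 3·13=39, C4→W6 3·22=66, C5→W4 3·23=69, C6→W4 8·7=56, C7→W6 2·17=34, C8→W1 3·11=33. Service 349; fixed 139; total 488.
{W1, W3, W4, W6}: service 321 + fixed 184 = 505
{W1, W2, W4, W6}: C1→W1 2·14=28, C2→W4 6·4=24, C3→W4 3·13=39, C4→W6 3·22=66, C5→W2 3·23=69, C6→W2 4·7=28, C7→W6 2·17=34, C8→W1 3·11=33. Service 321; fixed 193; total 514.
{W1, W2, W3, W4, W5, W6}: C1→W1 2·14=28, C2→W4 6·4=24, C3→W4 3·13=39, C4→W6 3·22=66, C5→W2 3·23=69, C6→W2 4·7=28, C7→W6 2·17=34, C8→W1 3·11=33. Service 321; fixed 307; total 628.
No other subset beats 488.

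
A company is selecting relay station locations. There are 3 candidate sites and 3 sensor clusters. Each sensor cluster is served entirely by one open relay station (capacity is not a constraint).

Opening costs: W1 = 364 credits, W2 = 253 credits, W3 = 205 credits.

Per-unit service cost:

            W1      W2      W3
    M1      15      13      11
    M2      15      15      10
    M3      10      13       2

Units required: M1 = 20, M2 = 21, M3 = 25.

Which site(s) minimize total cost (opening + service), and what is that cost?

Open W3 only; minimum total cost 685.

For any fixed open set, each sensor cluster goes to its cheapest open site; total = fixed + service.
{W3}: M1→W3 11·20=220, M2→W3 10·21=210, M3→W3 2·25=50. Service 480; fixed 205; total 685.
{W2, W3}: service 480 + fixed 458 = 938
{W1, W3}: M1→W3 11·20=220, M2→W3 10·21=210, M3→W3 2·25=50. Service 480; fixed 569; total 1049.
{W1, W2, W3}: M1→W3 11·20=220, M2→W3 10·21=210, M3→W3 2·25=50. Service 480; fixed 822; total 1302.
No other subset beats 685.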